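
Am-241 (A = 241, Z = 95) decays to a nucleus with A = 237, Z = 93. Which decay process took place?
ΔA = -4, ΔZ = -2 ⇒ alpha decay (α)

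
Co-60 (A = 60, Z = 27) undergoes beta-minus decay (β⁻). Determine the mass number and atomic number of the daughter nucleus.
Daughter: A = 60, Z = 28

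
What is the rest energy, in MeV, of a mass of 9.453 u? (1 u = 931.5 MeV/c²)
E = mc² = 8805 MeV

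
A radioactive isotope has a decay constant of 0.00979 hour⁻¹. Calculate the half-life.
t½ = ln(2)/λ = 70.8 hours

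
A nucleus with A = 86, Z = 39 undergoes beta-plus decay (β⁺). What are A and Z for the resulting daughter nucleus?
Daughter: A = 86, Z = 38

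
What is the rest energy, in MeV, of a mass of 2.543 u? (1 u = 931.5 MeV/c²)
E = mc² = 2369 MeV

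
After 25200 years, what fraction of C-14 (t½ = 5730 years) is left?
N/N₀ = (1/2)^(t/t½) = 0.04743 = 4.74%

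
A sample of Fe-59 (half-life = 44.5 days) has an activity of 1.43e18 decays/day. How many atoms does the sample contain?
N = A/λ = 9.181e19 atoms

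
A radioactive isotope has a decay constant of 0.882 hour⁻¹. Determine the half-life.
t½ = ln(2)/λ = 0.7859 hours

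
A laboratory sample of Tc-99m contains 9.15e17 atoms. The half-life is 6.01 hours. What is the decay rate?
A = λN = 1.055e17 decays/hour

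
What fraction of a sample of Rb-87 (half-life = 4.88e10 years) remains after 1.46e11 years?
N/N₀ = (1/2)^(t/t½) = 0.1257 = 12.6%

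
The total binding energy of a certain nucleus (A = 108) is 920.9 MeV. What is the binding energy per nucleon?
B.E./A = 920.9/108 = 8.527 MeV/nucleon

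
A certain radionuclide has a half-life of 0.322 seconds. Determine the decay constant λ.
λ = ln(2)/t½ = 2.153 second⁻¹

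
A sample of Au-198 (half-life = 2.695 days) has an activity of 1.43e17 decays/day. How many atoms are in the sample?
N = A/λ = 5.56e17 atoms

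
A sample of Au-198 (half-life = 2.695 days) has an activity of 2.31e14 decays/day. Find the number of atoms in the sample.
N = A/λ = 8.981e14 atoms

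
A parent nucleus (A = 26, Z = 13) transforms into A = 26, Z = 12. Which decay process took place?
ΔA = 0, ΔZ = -1 ⇒ beta-plus decay (β⁺) or electron capture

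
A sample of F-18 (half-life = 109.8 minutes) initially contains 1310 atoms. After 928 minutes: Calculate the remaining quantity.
N = N₀(1/2)^(t/t½) = 3.742 atoms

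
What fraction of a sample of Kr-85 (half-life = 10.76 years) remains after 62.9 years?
N/N₀ = (1/2)^(t/t½) = 0.01739 = 1.74%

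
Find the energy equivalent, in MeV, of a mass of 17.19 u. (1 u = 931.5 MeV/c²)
E = mc² = 16010 MeV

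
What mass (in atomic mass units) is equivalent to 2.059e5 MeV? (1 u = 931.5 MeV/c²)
m = E/c² = 221 u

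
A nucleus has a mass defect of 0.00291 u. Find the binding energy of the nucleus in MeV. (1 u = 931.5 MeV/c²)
B.E. = Δm × 931.5 = 2.711 MeV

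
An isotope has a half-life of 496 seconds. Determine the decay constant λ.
λ = ln(2)/t½ = 0.001397 second⁻¹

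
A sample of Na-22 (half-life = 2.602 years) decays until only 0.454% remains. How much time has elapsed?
t = t½ × log₂(N₀/N) = 20.25 years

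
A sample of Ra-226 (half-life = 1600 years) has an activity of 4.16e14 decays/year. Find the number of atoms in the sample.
N = A/λ = 9.603e17 atoms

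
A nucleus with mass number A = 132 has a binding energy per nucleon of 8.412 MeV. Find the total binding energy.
B.E. = 8.412 × 132 = 1110 MeV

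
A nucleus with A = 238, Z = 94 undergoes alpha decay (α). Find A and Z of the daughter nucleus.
Daughter: A = 234, Z = 92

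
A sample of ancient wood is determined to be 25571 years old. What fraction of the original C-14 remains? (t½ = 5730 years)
N/N₀ = (1/2)^(t/t½) = 0.04535 = 4.54%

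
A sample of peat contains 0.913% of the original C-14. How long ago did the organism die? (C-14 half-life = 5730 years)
Age = t½ × log₂(1/ratio) = 38820 years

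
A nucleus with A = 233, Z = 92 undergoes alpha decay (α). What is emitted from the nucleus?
α particle = ⁴₂He (2 protons + 2 neutrons)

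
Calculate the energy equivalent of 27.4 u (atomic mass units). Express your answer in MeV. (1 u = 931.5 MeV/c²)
E = mc² = 25520 MeV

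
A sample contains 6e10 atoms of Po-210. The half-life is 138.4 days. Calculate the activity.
A = λN = 3.005e8 decays/day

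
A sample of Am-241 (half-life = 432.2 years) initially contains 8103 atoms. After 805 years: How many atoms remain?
N = N₀(1/2)^(t/t½) = 2228 atoms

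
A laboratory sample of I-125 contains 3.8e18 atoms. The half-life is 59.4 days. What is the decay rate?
A = λN = 4.434e16 decays/day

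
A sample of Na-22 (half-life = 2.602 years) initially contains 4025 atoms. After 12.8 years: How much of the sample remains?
N = N₀(1/2)^(t/t½) = 133 atoms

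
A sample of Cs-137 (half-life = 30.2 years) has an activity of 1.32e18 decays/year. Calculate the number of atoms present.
N = A/λ = 5.751e19 atoms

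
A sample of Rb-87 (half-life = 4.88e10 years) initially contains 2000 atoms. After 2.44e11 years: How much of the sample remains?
N = N₀(1/2)^(t/t½) = 62.5 atoms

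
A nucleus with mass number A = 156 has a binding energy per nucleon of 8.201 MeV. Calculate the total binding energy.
B.E. = 8.201 × 156 = 1279 MeV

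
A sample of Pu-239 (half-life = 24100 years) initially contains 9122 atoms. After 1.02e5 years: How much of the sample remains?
N = N₀(1/2)^(t/t½) = 485.3 atoms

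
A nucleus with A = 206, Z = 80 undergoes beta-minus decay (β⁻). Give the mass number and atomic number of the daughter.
Daughter: A = 206, Z = 81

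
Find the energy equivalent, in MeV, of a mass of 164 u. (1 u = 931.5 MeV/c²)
E = mc² = 1.528e5 MeV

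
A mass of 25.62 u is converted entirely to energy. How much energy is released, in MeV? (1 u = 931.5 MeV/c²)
E = mc² = 23870 MeV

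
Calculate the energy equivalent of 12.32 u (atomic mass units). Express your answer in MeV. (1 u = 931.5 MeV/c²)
E = mc² = 11480 MeV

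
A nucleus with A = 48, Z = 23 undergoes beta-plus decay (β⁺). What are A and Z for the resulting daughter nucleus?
Daughter: A = 48, Z = 22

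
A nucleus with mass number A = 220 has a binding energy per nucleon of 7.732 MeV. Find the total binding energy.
B.E. = 7.732 × 220 = 1701 MeV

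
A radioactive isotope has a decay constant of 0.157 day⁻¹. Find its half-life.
t½ = ln(2)/λ = 4.415 days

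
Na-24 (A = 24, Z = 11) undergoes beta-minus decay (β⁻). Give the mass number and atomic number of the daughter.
Daughter: A = 24, Z = 12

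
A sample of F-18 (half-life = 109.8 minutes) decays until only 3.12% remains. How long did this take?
t = t½ × log₂(N₀/N) = 549.3 minutes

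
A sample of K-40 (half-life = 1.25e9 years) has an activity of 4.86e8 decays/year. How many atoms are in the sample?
N = A/λ = 8.764e17 atoms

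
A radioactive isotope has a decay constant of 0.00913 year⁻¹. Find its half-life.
t½ = ln(2)/λ = 75.92 years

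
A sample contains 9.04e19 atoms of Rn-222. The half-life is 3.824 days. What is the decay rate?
A = λN = 1.639e19 decays/day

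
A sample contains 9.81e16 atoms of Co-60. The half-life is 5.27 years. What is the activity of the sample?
A = λN = 1.29e16 decays/year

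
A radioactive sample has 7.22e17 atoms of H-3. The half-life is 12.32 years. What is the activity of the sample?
A = λN = 4.062e16 decays/year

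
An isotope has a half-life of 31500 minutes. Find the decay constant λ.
λ = ln(2)/t½ = 2.2e-5 minute⁻¹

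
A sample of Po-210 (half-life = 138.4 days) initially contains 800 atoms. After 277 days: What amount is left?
N = N₀(1/2)^(t/t½) = 199.8 atoms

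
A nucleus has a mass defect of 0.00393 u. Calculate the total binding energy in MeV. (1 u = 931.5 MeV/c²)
B.E. = Δm × 931.5 = 3.661 MeV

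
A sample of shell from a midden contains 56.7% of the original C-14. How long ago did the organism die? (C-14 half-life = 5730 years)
Age = t½ × log₂(1/ratio) = 4690 years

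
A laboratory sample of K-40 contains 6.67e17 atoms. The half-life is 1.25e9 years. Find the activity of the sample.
A = λN = 3.699e8 decays/year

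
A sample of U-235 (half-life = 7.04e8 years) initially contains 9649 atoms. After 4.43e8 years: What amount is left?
N = N₀(1/2)^(t/t½) = 6238 atoms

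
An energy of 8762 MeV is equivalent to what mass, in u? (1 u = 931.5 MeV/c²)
m = E/c² = 9.406 u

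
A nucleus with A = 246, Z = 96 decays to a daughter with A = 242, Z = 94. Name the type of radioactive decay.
ΔA = -4, ΔZ = -2 ⇒ alpha decay (α)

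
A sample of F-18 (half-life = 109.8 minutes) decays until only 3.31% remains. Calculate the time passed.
t = t½ × log₂(N₀/N) = 539.9 minutes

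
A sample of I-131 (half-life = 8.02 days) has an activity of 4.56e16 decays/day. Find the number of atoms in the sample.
N = A/λ = 5.276e17 atoms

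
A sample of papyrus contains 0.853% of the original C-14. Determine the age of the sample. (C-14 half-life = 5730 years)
Age = t½ × log₂(1/ratio) = 39380 years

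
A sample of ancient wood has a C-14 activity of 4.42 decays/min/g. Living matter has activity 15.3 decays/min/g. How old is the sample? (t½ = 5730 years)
Age = t½ × log₂(A₀/A) = 10260 years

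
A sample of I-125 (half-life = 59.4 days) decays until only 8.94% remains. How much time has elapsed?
t = t½ × log₂(N₀/N) = 206.9 days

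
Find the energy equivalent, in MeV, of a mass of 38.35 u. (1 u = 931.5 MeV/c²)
E = mc² = 35720 MeV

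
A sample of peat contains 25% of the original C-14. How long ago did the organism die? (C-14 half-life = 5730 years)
Age = t½ × log₂(1/ratio) = 11460 years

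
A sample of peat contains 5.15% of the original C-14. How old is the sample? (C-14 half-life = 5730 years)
Age = t½ × log₂(1/ratio) = 24520 years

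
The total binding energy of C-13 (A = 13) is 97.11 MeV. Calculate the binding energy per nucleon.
B.E./A = 97.11/13 = 7.47 MeV/nucleon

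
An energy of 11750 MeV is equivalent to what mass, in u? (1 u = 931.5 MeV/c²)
m = E/c² = 12.61 u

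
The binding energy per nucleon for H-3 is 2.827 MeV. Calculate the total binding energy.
B.E. = 2.827 × 3 = 8.481 MeV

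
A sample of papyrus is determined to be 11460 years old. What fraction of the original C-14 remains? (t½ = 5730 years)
N/N₀ = (1/2)^(t/t½) = 0.25 = 25%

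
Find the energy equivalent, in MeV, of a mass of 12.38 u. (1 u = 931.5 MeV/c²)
E = mc² = 11530 MeV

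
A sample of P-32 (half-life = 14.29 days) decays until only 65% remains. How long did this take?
t = t½ × log₂(N₀/N) = 8.881 days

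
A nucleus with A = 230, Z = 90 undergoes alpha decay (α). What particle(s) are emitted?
α particle = ⁴₂He (2 protons + 2 neutrons)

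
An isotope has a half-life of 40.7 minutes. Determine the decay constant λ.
λ = ln(2)/t½ = 0.01703 minute⁻¹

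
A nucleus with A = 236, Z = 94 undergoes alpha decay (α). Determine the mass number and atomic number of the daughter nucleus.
Daughter: A = 232, Z = 92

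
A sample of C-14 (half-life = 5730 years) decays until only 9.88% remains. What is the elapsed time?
t = t½ × log₂(N₀/N) = 19130 years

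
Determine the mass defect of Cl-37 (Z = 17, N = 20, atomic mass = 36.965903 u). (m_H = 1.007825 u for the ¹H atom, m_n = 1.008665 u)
Δm = Z·m_H + N·m_n − M = 0.3404 u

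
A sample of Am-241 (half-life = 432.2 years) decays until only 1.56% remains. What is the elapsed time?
t = t½ × log₂(N₀/N) = 2594 years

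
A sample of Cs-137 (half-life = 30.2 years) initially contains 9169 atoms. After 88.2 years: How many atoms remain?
N = N₀(1/2)^(t/t½) = 1211 atoms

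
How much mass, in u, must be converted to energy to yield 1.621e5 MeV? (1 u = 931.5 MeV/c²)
m = E/c² = 174 u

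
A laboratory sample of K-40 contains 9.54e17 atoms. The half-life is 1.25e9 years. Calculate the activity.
A = λN = 5.29e8 decays/year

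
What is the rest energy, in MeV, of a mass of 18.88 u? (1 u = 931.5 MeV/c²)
E = mc² = 17590 MeV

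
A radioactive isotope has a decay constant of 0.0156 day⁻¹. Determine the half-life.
t½ = ln(2)/λ = 44.43 days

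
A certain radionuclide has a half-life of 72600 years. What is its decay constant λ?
λ = ln(2)/t½ = 9.547e-6 year⁻¹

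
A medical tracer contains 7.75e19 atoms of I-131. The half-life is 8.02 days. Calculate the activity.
A = λN = 6.698e18 decays/day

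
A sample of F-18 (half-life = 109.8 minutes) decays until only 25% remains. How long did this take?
t = t½ × log₂(N₀/N) = 219.6 minutes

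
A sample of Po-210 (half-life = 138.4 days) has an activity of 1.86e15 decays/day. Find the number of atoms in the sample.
N = A/λ = 3.714e17 atoms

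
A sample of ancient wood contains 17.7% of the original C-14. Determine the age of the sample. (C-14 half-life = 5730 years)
Age = t½ × log₂(1/ratio) = 14310 years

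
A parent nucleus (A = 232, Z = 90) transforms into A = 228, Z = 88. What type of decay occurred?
ΔA = -4, ΔZ = -2 ⇒ alpha decay (α)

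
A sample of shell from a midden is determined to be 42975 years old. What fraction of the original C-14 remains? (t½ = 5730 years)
N/N₀ = (1/2)^(t/t½) = 0.005524 = 0.552%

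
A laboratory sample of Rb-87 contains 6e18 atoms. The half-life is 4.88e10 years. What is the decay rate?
A = λN = 8.522e7 decays/year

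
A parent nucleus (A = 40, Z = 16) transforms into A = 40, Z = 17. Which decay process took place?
ΔA = 0, ΔZ = +1 ⇒ beta-minus decay (β⁻)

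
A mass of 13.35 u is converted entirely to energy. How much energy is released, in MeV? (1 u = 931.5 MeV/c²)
E = mc² = 12440 MeV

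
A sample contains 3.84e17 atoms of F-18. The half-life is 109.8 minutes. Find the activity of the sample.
A = λN = 2.424e15 decays/minute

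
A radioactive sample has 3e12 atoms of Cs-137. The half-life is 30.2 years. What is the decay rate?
A = λN = 6.886e10 decays/year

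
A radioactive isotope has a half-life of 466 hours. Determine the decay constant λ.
λ = ln(2)/t½ = 0.001487 hour⁻¹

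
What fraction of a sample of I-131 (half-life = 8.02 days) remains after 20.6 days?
N/N₀ = (1/2)^(t/t½) = 0.1686 = 16.9%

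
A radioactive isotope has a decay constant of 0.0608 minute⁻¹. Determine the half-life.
t½ = ln(2)/λ = 11.4 minutes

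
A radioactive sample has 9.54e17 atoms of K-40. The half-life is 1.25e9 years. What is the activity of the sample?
A = λN = 5.29e8 decays/year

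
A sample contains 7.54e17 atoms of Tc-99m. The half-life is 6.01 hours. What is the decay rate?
A = λN = 8.696e16 decays/hour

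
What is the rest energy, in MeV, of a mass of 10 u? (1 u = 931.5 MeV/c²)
E = mc² = 9315 MeV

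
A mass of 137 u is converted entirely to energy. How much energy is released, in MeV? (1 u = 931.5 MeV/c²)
E = mc² = 1.276e5 MeV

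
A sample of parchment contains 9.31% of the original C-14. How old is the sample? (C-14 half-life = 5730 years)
Age = t½ × log₂(1/ratio) = 19630 years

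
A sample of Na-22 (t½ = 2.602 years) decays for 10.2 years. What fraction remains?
N/N₀ = (1/2)^(t/t½) = 0.06606 = 6.61%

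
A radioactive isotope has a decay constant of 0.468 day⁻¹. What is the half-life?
t½ = ln(2)/λ = 1.481 days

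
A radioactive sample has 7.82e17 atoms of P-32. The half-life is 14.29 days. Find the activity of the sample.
A = λN = 3.793e16 decays/day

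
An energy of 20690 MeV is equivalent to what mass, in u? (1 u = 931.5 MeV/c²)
m = E/c² = 22.21 u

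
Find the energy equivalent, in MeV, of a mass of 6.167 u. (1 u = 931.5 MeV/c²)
E = mc² = 5745 MeV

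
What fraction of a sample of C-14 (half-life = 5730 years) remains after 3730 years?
N/N₀ = (1/2)^(t/t½) = 0.6369 = 63.7%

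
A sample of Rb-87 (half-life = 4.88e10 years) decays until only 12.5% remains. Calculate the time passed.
t = t½ × log₂(N₀/N) = 1.464e11 years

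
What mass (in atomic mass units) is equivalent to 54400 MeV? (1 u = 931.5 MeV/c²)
m = E/c² = 58.4 u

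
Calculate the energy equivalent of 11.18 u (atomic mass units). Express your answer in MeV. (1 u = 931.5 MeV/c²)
E = mc² = 10410 MeV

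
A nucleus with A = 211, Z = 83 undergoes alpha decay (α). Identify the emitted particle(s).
α particle = ⁴₂He (2 protons + 2 neutrons)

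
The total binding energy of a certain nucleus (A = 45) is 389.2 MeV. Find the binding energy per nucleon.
B.E./A = 389.2/45 = 8.649 MeV/nucleon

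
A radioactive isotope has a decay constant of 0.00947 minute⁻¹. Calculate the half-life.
t½ = ln(2)/λ = 73.19 minutes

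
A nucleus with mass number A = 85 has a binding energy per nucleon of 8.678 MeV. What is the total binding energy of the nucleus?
B.E. = 8.678 × 85 = 737.6 MeV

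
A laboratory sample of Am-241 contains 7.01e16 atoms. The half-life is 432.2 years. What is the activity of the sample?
A = λN = 1.124e14 decays/year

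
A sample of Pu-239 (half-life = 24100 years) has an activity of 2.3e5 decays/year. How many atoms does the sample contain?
N = A/λ = 7.997e9 atoms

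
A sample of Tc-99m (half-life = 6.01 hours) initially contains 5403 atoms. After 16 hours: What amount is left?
N = N₀(1/2)^(t/t½) = 853.5 atoms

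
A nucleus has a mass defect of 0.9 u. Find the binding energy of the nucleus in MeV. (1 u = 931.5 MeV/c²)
B.E. = Δm × 931.5 = 838.4 MeV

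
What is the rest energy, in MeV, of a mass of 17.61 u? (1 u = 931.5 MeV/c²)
E = mc² = 16400 MeV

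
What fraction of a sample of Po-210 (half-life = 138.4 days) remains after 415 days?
N/N₀ = (1/2)^(t/t½) = 0.1251 = 12.5%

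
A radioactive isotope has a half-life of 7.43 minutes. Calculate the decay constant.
λ = ln(2)/t½ = 0.09329 minute⁻¹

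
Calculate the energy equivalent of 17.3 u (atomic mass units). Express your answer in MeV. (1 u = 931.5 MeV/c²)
E = mc² = 16110 MeV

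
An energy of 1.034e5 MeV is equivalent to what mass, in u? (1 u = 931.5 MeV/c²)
m = E/c² = 111 u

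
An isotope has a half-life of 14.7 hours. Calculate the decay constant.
λ = ln(2)/t½ = 0.04715 hour⁻¹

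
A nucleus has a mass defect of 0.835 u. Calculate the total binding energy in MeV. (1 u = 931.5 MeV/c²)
B.E. = Δm × 931.5 = 777.8 MeV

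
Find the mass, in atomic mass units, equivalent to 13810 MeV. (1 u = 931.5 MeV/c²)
m = E/c² = 14.83 u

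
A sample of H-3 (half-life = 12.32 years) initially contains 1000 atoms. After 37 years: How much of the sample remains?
N = N₀(1/2)^(t/t½) = 124.7 atoms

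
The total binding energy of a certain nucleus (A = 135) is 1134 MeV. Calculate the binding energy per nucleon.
B.E./A = 1134/135 = 8.4 MeV/nucleon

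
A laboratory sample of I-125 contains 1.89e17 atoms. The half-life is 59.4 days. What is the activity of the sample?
A = λN = 2.205e15 decays/day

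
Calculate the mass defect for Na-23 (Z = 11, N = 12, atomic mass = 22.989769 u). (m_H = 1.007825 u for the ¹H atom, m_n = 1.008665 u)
Δm = Z·m_H + N·m_n − M = 0.2003 u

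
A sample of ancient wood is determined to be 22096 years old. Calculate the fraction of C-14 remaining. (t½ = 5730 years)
N/N₀ = (1/2)^(t/t½) = 0.06905 = 6.91%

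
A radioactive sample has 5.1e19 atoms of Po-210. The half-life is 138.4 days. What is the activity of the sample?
A = λN = 2.554e17 decays/day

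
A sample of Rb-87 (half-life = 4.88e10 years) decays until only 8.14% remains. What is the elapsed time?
t = t½ × log₂(N₀/N) = 1.766e11 years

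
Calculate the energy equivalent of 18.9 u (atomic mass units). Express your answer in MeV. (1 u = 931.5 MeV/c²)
E = mc² = 17610 MeV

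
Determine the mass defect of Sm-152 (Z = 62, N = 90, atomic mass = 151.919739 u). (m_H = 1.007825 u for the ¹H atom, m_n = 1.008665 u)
Δm = Z·m_H + N·m_n − M = 1.345 u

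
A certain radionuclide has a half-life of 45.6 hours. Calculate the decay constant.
λ = ln(2)/t½ = 0.0152 hour⁻¹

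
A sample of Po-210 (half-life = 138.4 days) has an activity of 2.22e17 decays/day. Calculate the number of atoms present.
N = A/λ = 4.433e19 atoms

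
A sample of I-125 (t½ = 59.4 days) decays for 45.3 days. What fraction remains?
N/N₀ = (1/2)^(t/t½) = 0.5894 = 58.9%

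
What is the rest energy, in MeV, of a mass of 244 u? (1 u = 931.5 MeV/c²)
E = mc² = 2.273e5 MeV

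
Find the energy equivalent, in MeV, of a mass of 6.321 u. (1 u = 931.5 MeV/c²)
E = mc² = 5888 MeV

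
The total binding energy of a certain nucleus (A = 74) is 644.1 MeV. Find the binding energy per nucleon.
B.E./A = 644.1/74 = 8.704 MeV/nucleon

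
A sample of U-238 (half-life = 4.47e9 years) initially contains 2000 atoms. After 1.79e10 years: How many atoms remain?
N = N₀(1/2)^(t/t½) = 124.6 atoms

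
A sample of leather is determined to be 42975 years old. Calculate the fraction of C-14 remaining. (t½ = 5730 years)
N/N₀ = (1/2)^(t/t½) = 0.005524 = 0.552%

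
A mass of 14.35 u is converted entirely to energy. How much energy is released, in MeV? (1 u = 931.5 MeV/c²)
E = mc² = 13370 MeV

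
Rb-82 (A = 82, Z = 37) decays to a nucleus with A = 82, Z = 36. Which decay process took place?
ΔA = 0, ΔZ = -1 ⇒ beta-plus decay (β⁺) or electron capture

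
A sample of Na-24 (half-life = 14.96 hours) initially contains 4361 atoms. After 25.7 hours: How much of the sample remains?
N = N₀(1/2)^(t/t½) = 1326 atoms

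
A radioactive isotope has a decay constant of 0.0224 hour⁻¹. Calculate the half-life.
t½ = ln(2)/λ = 30.94 hours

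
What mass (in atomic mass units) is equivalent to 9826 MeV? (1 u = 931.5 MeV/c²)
m = E/c² = 10.55 u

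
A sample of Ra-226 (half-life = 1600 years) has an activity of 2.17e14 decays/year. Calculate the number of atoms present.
N = A/λ = 5.009e17 atoms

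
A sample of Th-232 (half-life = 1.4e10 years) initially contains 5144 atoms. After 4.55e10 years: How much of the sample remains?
N = N₀(1/2)^(t/t½) = 540.7 atoms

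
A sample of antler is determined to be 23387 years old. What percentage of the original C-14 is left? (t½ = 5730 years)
N/N₀ = (1/2)^(t/t½) = 0.05907 = 5.91%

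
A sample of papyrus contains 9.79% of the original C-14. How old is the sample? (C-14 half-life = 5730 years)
Age = t½ × log₂(1/ratio) = 19210 years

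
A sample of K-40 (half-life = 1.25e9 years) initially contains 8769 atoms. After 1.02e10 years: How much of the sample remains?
N = N₀(1/2)^(t/t½) = 30.66 atoms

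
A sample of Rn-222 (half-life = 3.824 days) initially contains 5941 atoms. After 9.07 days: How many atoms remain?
N = N₀(1/2)^(t/t½) = 1148 atoms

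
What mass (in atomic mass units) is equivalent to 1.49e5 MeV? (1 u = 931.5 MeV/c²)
m = E/c² = 160 u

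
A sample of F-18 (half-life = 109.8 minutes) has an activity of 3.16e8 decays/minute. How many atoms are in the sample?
N = A/λ = 5.006e10 atoms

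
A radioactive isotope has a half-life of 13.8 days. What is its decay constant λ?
λ = ln(2)/t½ = 0.05023 day⁻¹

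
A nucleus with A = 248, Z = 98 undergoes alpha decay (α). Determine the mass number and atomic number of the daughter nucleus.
Daughter: A = 244, Z = 96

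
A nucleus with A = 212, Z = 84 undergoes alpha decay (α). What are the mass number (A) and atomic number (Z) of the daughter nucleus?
Daughter: A = 208, Z = 82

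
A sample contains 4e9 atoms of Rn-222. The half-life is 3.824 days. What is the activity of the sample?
A = λN = 7.25e8 decays/day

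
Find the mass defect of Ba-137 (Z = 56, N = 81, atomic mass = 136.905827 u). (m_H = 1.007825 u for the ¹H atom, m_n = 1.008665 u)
Δm = Z·m_H + N·m_n − M = 1.234 u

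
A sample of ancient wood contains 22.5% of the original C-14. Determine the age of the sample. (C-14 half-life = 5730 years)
Age = t½ × log₂(1/ratio) = 12330 years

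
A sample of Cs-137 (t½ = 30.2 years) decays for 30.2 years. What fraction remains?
N/N₀ = (1/2)^(t/t½) = 0.5 = 50%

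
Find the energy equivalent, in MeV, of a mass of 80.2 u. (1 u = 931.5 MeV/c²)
E = mc² = 74710 MeV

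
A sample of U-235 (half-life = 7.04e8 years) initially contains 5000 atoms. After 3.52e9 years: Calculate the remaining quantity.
N = N₀(1/2)^(t/t½) = 156.2 atoms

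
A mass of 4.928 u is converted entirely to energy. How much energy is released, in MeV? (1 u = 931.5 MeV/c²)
E = mc² = 4590 MeV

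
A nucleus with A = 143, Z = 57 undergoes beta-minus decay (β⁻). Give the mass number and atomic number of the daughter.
Daughter: A = 143, Z = 58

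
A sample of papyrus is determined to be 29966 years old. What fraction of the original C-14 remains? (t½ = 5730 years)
N/N₀ = (1/2)^(t/t½) = 0.02665 = 2.67%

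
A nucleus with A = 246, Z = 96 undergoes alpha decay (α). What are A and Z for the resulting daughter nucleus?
Daughter: A = 242, Z = 94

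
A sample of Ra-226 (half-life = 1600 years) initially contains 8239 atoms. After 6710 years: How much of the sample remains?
N = N₀(1/2)^(t/t½) = 450.2 atoms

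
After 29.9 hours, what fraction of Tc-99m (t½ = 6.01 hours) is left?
N/N₀ = (1/2)^(t/t½) = 0.0318 = 3.18%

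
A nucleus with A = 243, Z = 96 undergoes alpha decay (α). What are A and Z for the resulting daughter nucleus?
Daughter: A = 239, Z = 94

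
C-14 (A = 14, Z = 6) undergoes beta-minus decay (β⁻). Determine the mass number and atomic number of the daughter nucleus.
Daughter: A = 14, Z = 7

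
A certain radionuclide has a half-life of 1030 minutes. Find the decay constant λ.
λ = ln(2)/t½ = 6.73e-4 minute⁻¹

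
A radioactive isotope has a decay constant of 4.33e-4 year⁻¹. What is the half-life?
t½ = ln(2)/λ = 1601 years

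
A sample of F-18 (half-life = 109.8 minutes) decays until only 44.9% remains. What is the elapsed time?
t = t½ × log₂(N₀/N) = 126.8 minutes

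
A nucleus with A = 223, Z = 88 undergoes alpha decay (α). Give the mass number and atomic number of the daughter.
Daughter: A = 219, Z = 86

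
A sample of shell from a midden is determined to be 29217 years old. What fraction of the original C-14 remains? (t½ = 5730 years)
N/N₀ = (1/2)^(t/t½) = 0.02918 = 2.92%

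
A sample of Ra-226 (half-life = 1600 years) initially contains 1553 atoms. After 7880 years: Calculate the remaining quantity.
N = N₀(1/2)^(t/t½) = 51.12 atoms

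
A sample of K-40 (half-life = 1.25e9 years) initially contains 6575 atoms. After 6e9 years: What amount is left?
N = N₀(1/2)^(t/t½) = 236 atoms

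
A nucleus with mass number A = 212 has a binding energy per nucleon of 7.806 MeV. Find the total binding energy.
B.E. = 7.806 × 212 = 1655 MeV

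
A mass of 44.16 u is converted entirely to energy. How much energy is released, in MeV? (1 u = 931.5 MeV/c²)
E = mc² = 41140 MeV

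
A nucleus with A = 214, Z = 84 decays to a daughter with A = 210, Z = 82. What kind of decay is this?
ΔA = -4, ΔZ = -2 ⇒ alpha decay (α)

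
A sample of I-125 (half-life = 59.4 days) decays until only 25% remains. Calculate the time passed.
t = t½ × log₂(N₀/N) = 118.8 days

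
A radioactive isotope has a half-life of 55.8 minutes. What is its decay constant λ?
λ = ln(2)/t½ = 0.01242 minute⁻¹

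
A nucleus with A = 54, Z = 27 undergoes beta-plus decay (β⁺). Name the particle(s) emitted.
β⁺: positron (e⁺) + neutrino (νₑ)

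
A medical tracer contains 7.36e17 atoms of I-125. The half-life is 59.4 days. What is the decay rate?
A = λN = 8.588e15 decays/day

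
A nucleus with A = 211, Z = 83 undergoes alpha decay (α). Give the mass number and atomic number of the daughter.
Daughter: A = 207, Z = 81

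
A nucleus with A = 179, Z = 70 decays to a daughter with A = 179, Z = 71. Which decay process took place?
ΔA = 0, ΔZ = +1 ⇒ beta-minus decay (β⁻)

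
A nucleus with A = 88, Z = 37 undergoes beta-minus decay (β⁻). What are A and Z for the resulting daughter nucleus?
Daughter: A = 88, Z = 38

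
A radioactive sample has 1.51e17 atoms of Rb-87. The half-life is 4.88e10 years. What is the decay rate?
A = λN = 2.145e6 decays/year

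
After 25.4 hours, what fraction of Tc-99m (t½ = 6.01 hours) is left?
N/N₀ = (1/2)^(t/t½) = 0.05343 = 5.34%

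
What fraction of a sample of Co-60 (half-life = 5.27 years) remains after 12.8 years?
N/N₀ = (1/2)^(t/t½) = 0.1857 = 18.6%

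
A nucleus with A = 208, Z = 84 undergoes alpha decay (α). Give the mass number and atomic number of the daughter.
Daughter: A = 204, Z = 82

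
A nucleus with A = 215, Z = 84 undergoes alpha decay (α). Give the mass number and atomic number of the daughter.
Daughter: A = 211, Z = 82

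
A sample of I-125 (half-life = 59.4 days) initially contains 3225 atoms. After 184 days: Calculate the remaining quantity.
N = N₀(1/2)^(t/t½) = 376.7 atoms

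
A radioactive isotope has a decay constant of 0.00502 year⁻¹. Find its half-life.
t½ = ln(2)/λ = 138.1 years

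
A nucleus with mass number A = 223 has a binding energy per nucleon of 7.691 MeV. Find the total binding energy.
B.E. = 7.691 × 223 = 1715 MeV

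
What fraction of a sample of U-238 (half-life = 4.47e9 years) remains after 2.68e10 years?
N/N₀ = (1/2)^(t/t½) = 0.01567 = 1.57%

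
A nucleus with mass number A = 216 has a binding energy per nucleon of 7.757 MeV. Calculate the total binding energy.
B.E. = 7.757 × 216 = 1676 MeV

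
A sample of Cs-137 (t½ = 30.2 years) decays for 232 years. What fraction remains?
N/N₀ = (1/2)^(t/t½) = 0.004869 = 0.487%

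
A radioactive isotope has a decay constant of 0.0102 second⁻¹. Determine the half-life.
t½ = ln(2)/λ = 67.96 seconds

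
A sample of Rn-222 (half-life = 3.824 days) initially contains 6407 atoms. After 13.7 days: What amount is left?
N = N₀(1/2)^(t/t½) = 534.8 atoms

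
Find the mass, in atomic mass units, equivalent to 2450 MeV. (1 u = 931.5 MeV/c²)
m = E/c² = 2.63 u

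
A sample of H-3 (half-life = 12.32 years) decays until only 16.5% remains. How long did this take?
t = t½ × log₂(N₀/N) = 32.03 years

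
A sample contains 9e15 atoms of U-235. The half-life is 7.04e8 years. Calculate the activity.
A = λN = 8.861e6 decays/year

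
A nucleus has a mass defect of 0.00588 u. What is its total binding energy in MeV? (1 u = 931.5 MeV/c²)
B.E. = Δm × 931.5 = 5.477 MeV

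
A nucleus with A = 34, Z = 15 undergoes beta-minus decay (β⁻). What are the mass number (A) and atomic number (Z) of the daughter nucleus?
Daughter: A = 34, Z = 16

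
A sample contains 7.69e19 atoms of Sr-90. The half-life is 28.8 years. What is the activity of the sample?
A = λN = 1.851e18 decays/year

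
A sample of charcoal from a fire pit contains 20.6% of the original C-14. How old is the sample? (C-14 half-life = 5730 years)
Age = t½ × log₂(1/ratio) = 13060 years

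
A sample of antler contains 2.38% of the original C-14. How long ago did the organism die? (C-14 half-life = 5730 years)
Age = t½ × log₂(1/ratio) = 30900 years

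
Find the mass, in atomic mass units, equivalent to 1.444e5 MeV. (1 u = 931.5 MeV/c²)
m = E/c² = 155 u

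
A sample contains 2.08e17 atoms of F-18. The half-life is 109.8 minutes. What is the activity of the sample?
A = λN = 1.313e15 decays/minute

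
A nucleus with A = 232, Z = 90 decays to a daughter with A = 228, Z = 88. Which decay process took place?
ΔA = -4, ΔZ = -2 ⇒ alpha decay (α)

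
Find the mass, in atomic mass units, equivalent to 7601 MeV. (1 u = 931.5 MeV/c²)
m = E/c² = 8.16 u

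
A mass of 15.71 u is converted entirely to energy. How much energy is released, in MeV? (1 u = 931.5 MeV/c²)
E = mc² = 14630 MeV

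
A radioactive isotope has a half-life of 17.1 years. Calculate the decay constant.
λ = ln(2)/t½ = 0.04053 year⁻¹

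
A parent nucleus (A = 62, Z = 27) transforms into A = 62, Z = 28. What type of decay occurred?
ΔA = 0, ΔZ = +1 ⇒ beta-minus decay (β⁻)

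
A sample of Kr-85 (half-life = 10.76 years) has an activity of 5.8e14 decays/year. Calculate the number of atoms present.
N = A/λ = 9.004e15 atoms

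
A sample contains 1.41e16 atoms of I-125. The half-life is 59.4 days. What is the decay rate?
A = λN = 1.645e14 decays/day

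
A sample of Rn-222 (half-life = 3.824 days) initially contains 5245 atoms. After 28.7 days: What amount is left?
N = N₀(1/2)^(t/t½) = 28.87 atoms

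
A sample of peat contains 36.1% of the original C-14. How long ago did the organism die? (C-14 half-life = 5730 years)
Age = t½ × log₂(1/ratio) = 8423 years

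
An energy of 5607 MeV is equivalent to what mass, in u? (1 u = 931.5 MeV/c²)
m = E/c² = 6.019 u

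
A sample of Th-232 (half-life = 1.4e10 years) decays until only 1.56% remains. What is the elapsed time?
t = t½ × log₂(N₀/N) = 8.403e10 years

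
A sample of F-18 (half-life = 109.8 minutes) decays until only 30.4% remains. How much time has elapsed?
t = t½ × log₂(N₀/N) = 188.6 minutes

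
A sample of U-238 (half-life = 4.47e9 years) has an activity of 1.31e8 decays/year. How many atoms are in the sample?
N = A/λ = 8.448e17 atoms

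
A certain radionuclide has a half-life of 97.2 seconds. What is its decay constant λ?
λ = ln(2)/t½ = 0.007131 second⁻¹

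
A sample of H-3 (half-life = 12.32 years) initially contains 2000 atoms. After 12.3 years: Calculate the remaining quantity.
N = N₀(1/2)^(t/t½) = 1001 atoms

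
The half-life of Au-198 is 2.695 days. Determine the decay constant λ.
λ = ln(2)/t½ = 0.2572 day⁻¹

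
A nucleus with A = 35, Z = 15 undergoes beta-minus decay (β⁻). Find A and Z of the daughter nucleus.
Daughter: A = 35, Z = 16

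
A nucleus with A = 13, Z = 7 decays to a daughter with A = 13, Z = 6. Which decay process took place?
ΔA = 0, ΔZ = -1 ⇒ beta-plus decay (β⁺) or electron capture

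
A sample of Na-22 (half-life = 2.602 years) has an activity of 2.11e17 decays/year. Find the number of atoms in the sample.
N = A/λ = 7.921e17 atoms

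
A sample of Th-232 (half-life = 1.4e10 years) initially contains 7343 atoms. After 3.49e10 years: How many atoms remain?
N = N₀(1/2)^(t/t½) = 1305 atoms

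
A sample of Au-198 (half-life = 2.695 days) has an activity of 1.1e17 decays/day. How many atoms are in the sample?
N = A/λ = 4.277e17 atoms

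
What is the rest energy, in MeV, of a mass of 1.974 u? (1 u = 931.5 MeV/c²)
E = mc² = 1839 MeV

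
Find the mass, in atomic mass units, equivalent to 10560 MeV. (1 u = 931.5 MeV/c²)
m = E/c² = 11.34 u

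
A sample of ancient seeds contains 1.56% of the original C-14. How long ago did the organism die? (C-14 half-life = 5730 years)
Age = t½ × log₂(1/ratio) = 34390 years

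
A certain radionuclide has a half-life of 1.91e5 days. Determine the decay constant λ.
λ = ln(2)/t½ = 3.629e-6 day⁻¹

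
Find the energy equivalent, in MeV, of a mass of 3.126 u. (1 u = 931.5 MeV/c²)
E = mc² = 2912 MeV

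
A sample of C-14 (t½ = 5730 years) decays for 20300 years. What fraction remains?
N/N₀ = (1/2)^(t/t½) = 0.08581 = 8.58%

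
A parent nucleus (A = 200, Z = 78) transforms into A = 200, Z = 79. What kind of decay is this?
ΔA = 0, ΔZ = +1 ⇒ beta-minus decay (β⁻)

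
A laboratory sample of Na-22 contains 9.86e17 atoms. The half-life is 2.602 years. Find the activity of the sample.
A = λN = 2.627e17 decays/year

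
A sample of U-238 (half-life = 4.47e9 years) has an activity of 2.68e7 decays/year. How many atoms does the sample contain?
N = A/λ = 1.728e17 atoms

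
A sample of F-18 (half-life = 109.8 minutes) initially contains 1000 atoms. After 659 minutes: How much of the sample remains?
N = N₀(1/2)^(t/t½) = 15.61 atoms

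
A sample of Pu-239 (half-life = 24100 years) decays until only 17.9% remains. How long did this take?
t = t½ × log₂(N₀/N) = 59820 years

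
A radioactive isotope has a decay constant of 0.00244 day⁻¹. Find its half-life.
t½ = ln(2)/λ = 284.1 days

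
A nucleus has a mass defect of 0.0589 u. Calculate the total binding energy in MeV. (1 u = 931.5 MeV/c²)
B.E. = Δm × 931.5 = 54.87 MeV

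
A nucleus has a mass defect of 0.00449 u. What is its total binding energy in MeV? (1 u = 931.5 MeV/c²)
B.E. = Δm × 931.5 = 4.182 MeV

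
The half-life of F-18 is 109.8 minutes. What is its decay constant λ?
λ = ln(2)/t½ = 0.006313 minute⁻¹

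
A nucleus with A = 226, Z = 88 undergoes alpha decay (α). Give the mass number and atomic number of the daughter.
Daughter: A = 222, Z = 86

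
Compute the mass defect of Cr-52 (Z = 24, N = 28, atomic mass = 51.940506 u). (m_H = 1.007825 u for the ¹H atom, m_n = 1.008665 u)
Δm = Z·m_H + N·m_n − M = 0.4899 u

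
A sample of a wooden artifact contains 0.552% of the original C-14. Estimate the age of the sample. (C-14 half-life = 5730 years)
Age = t½ × log₂(1/ratio) = 42980 years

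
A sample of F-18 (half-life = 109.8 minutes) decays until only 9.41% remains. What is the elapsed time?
t = t½ × log₂(N₀/N) = 374.4 minutes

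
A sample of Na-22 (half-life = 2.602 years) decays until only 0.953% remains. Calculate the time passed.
t = t½ × log₂(N₀/N) = 17.47 years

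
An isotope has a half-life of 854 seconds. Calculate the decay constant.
λ = ln(2)/t½ = 8.116e-4 second⁻¹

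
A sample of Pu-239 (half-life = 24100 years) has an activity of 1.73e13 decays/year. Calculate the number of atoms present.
N = A/λ = 6.015e17 atoms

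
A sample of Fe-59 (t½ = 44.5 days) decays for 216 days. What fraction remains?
N/N₀ = (1/2)^(t/t½) = 0.03458 = 3.46%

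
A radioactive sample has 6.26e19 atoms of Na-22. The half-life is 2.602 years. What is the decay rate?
A = λN = 1.668e19 decays/year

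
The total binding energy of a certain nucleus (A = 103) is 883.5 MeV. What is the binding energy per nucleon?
B.E./A = 883.5/103 = 8.578 MeV/nucleon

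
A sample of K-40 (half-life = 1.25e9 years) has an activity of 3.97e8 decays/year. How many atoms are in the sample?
N = A/λ = 7.159e17 atoms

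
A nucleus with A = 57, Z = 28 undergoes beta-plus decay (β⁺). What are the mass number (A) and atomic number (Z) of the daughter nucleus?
Daughter: A = 57, Z = 27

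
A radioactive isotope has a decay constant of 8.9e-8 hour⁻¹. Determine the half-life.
t½ = ln(2)/λ = 7.788e6 hours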